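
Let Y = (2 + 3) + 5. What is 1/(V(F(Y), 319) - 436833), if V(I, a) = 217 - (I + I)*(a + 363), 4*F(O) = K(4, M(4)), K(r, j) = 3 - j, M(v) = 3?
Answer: -1/436616 ≈ -2.2903e-6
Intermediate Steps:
Y = 10 (Y = 5 + 5 = 10)
F(O) = 0 (F(O) = (3 - 1*3)/4 = (3 - 3)/4 = (¼)*0 = 0)
V(I, a) = 217 - 2*I*(363 + a)
1/(V(F(Y), 319) - 436833) = 1/((217 - 726*0 - 2*0*319) - 436833) = 1/((217 + 0 + 0) - 436833) = 1/(217 - 436833) = 1/(-436616) = -1/436616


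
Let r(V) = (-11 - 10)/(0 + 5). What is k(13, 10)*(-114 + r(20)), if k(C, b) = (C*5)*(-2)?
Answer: 15366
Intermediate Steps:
r(V) = -21/5
k(C, b) = -10*C (k(C, b) = (5*C)*(-2) = -10*C)
k(13, 10)*(-114 + r(20)) = (-10*13)*(-114 - 21/5) = -130*(-591/5) = 15366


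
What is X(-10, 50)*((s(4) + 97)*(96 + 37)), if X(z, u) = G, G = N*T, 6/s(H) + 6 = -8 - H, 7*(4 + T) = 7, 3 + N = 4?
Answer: -38570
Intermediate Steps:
N = 1 (N = -3 + 4 = 1)
T = -3 (T = -4 + (1/7)*7 = -4 + 1 = -3)
s(H) = 6/(-14 - H) (s(H) = 6/(-6 + (-8 - H)) = 6/(-14 - H))
G = -3 (G = 1*(-3) = -3)
X(z, u) = -3
X(-10, 50)*((s(4) + 97)*(96 + 37)) = -3*(-6/(14 + 4) + 97)*(96 + 37) = -3*(-6/18 + 97)*133 = -3*(-6*1/18 + 97)*133 = -3*(-1/3 + 97)*133 = -290*133 = -3*38570/3 = -38570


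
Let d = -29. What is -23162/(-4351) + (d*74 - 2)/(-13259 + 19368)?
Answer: 132150710/26580259 ≈ 4.9718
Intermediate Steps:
-23162/(-4351) + (d*74 - 2)/(-13259 + 19368) = -23162/(-4351) + (-29*74 - 2)/(-13259 + 19368) = -23162*(-1/4351) + (-2146 - 2)/6109 = 23162/4351 - 2148*1/6109 = 23162/4351 - 2148/6109 = 132150710/26580259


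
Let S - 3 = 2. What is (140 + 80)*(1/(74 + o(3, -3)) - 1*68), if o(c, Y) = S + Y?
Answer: -284185/19 ≈ -14957.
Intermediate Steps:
S = 5 (S = 3 + 2 = 5)
o(c, Y) = 5 + Y
(140 + 80)*(1/(74 + o(3, -3)) - 1*68) = (140 + 80)*(1/(74 + (5 - 3)) - 1*68) = 220*(1/(74 + 2) - 68) = 220*(1/76 - 68) = 220*(-5167/76) = -284185/19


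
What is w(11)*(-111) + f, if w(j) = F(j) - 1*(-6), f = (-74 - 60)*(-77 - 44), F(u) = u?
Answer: 14327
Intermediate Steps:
f = 16214 (f = -134*(-121) = 16214)
w(j) = 6 + j (w(j) = j - 1*(-6) = j + 6 = 6 + j)
w(11)*(-111) + f = (6 + 11)*(-111) + 16214 = 17*(-111) + 16214 = -1887 + 16214 = 14327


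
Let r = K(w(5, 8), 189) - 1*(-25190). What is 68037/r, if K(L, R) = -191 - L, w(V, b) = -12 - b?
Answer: 68037/25019 ≈ 2.7194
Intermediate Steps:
r = 25019 (r = (-191 - (-12 - 1*8)) - 1*(-25190) = (-191 - (-12 - 8)) + 25190 = (-191 - 1*(-20)) + 25190 = (-191 + 20) + 25190 = -171 + 25190 = 25019)
68037/r = 68037/25019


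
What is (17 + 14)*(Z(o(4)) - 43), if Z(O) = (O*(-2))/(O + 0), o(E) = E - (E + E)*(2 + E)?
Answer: -1395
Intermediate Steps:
o(E) = E - 2*E*(2 + E)
Z(O) = -2 (Z(O) = (-2*O)/O = -2)
(17 + 14)*(Z(o(4)) - 43) = (17 + 14)*(-2 - 43) = 31*(-45) = -1395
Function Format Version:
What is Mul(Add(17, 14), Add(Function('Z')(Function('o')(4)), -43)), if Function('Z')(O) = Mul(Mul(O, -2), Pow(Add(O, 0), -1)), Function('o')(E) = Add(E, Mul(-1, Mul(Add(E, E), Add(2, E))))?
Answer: -1395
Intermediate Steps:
Function('o')(E) = Add(E, Mul(-2, E, Add(2, E))) (Function('o')(E) = Add(E, Mul(-1, Mul(Mul(2, E), Add(2, E)))) = Add(E, Mul(-1, Mul(2, E, Add(2, E)))) = Add(E, Mul(-2, E, Add(2, E))))
Function('Z')(O) = -2 (Function('Z')(O) = Mul(Mul(-2, O), Pow(O, -1)) = -2)
Mul(Add(17, 14), Add(Function('Z')(Function('o')(4)), -43)) = Mul(Add(17, 14), Add(-2, -43)) = Mul(31, -45) = -1395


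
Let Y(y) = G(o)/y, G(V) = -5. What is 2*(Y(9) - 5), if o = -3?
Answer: -100/9 ≈ -11.111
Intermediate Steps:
Y(y) = -5/y
2*(Y(9) - 5) = 2*(-5/9 - 5) = 2*(-50/9) = -100/9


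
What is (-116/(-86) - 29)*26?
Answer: -30914/43 ≈ -718.93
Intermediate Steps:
(-116/(-86) - 29)*26 = (-116*(-1/86) - 29)*26 = (58/43 - 29)*26 = -1189/43*26 = -30914/43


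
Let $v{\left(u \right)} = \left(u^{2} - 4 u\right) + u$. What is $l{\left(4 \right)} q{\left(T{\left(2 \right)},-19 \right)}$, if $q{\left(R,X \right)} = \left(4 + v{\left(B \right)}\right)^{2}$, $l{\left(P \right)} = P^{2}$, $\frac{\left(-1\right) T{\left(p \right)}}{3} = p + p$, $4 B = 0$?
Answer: $256$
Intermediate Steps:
$B = 0$ ($B = \frac{1}{4} \cdot 0 = 0$)
$v{\left(u \right)} = u^{2} - 3 u$
$T{\left(p \right)} = - 6 p$ ($T{\left(p \right)} = - 3 \left(p + p\right) = - 3 \cdot 2 p = - 6 p$)
$q{\left(R,X \right)} = 16$ ($q{\left(R,X \right)} = \left(4 + 0 \left(-3 + 0\right)\right)^{2} = \left(4 + 0 \left(-3\right)\right)^{2} = \left(4 + 0\right)^{2} = 4^{2} = 16$)
$l{\left(4 \right)} q{\left(T{\left(2 \right)},-19 \right)} = 4^{2} \cdot 16 = 16 \cdot 16 = 256$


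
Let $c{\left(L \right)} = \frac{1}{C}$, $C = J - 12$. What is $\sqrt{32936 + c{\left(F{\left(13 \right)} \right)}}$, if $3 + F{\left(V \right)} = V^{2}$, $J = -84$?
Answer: $\frac{\sqrt{18971130}}{24} \approx 181.48$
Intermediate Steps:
$F{\left(V \right)} = -3 + V^{2}$
$C = -96$ ($C = -84 - 12 = -96$)
$c{\left(L \right)} = - \frac{1}{96}$ ($c{\left(L \right)} = \frac{1}{-96} = - \frac{1}{96}$)
$\sqrt{32936 + c{\left(F{\left(13 \right)} \right)}} = \sqrt{32936 - \frac{1}{96}} = \sqrt{\frac{3161855}{96}} = \frac{\sqrt{18971130}}{24}$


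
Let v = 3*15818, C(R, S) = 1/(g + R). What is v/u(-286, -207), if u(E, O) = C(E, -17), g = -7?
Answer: -13904022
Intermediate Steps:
C(R, S) = 1/(-7 + R)
u(E, O) = 1/(-7 + E)
v = 47454
v/u(-286, -207) = 47454/(1/(-7 - 286)) = 47454/(1/(-293)) = 47454/(-1/293) = 47454*(-293) = -13904022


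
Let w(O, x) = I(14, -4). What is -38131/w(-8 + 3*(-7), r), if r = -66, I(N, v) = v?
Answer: 38131/4 ≈ 9532.8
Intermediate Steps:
w(O, x) = -4
-38131/w(-8 + 3*(-7), r) = -38131/(-4) = -38131*(-1/4) = 38131/4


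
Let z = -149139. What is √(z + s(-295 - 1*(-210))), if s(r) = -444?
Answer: I*√149583 ≈ 386.76*I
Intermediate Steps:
√(z + s(-295 - 1*(-210))) = √(-149139 - 444) = √(-149583) = I*√149583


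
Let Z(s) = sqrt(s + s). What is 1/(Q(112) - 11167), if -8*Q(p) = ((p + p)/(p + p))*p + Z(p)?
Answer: -22362/250029515 + sqrt(14)/250029515 ≈ -8.9422e-5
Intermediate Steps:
Z(s) = sqrt(2)*sqrt(s) (Z(s) = sqrt(2*s) = sqrt(2)*sqrt(s))
Q(p) = -p/8 - sqrt(2)*sqrt(p)/8 (Q(p) = -(((p + p)/(p + p))*p + sqrt(2)*sqrt(p))/8 = -(((2*p)/((2*p)))*p + sqrt(2)*sqrt(p))/8 = -(((2*p)*(1/(2*p)))*p + sqrt(2)*sqrt(p))/8 = -(1*p + sqrt(2)*sqrt(p))/8 = -(p + sqrt(2)*sqrt(p))/8 = -p/8 - sqrt(2)*sqrt(p)/8)
1/(Q(112) - 11167) = 1/((-1/8*112 - sqrt(2)*sqrt(112)/8) - 11167) = 1/((-14 - sqrt(2)*4*sqrt(7)/8) - 11167) = 1/((-14 - sqrt(14)/2) - 11167) = 1/(-11181 - sqrt(14)/2)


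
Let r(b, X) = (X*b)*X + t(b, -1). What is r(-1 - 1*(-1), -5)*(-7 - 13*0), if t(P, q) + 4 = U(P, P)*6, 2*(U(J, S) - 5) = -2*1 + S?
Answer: -140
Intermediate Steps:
U(J, S) = 4 + S/2 (U(J, S) = 5 + (-2*1 + S)/2 = 5 + (-2 + S)/2 = 5 + (-1 + S/2) = 4 + S/2)
t(P, q) = 20 + 3*P (t(P, q) = -4 + (4 + P/2)*6 = -4 + (24 + 3*P) = 20 + 3*P)
r(b, X) = 20 + 3*b + b*X² (r(b, X) = (X*b)*X + (20 + 3*b) = b*X² + (20 + 3*b) = 20 + 3*b + b*X²)
r(-1 - 1*(-1), -5)*(-7 - 13*0) = (20 + 3*(-1 - 1*(-1)) + (-1 - 1*(-1))*(-5)²)*(-7 - 13*0) = (20 + 3*(-1 + 1) + (-1 + 1)*25)*(-7 + 0) = (20 + 3*0 + 0*25)*(-7) = (20 + 0 + 0)*(-7) = 20*(-7) = -140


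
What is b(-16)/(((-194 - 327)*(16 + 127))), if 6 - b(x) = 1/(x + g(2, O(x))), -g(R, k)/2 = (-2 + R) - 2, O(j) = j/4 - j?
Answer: -73/894036 ≈ -8.1652e-5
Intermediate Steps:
O(j) = -3*j/4 (O(j) = j*(¼) - j = j/4 - j = -3*j/4)
g(R, k) = 8 - 2*R (g(R, k) = -2*((-2 + R) - 2) = -2*(-4 + R) = 8 - 2*R)
b(x) = 6 - 1/(4 + x) (b(x) = 6 - 1/(x + (8 - 2*2)) = 6 - 1/(x + (8 - 4)) = 6 - 1/(x + 4) = 6 - 1/(4 + x))
b(-16)/(((-194 - 327)*(16 + 127))) = ((23 + 6*(-16))/(4 - 16))/(((-194 - 327)*(16 + 127))) = ((23 - 96)/(-12))/((-521*143)) = -1/12*(-73)/(-74503) = (73/12)*(-1/74503) = -73/894036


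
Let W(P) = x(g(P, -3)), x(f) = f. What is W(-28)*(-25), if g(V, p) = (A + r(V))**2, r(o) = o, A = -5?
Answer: -27225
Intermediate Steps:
g(V, p) = (-5 + V)**2
W(P) = (-5 + P)**2
W(-28)*(-25) = (-5 - 28)**2*(-25) = (-33)**2*(-25) = 1089*(-25) = -27225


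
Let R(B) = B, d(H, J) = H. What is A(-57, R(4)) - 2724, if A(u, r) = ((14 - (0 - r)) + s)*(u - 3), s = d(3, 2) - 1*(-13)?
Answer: -4764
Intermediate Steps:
s = 16 (s = 3 - 1*(-13) = 3 + 13 = 16)
A(u, r) = (-3 + u)*(30 + r) (A(u, r) = ((14 - (0 - r)) + 16)*(u - 3) = ((14 - (-1)*r) + 16)*(-3 + u) = ((14 + r) + 16)*(-3 + u) = (30 + r)*(-3 + u) = (-3 + u)*(30 + r))
A(-57, R(4)) - 2724 = (-90 - 3*4 + 30*(-57) + 4*(-57)) - 2724 = (-90 - 12 - 1710 - 228) - 2724 = -2040 - 2724 = -4764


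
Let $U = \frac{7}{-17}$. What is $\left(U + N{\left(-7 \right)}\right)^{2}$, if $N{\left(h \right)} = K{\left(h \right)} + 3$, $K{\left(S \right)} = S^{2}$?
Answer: $\frac{769129}{289} \approx 2661.3$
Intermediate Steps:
$U = - \frac{7}{17}$ ($U = 7 \left(- \frac{1}{17}\right) = - \frac{7}{17} \approx -0.41176$)
$N{\left(h \right)} = 3 + h^{2}$ ($N{\left(h \right)} = h^{2} + 3 = 3 + h^{2}$)
$\left(U + N{\left(-7 \right)}\right)^{2} = \left(- \frac{7}{17} + \left(3 + \left(-7\right)^{2}\right)\right)^{2} = \left(- \frac{7}{17} + \left(3 + 49\right)\right)^{2} = \left(- \frac{7}{17} + 52\right)^{2} = \left(\frac{877}{17}\right)^{2} = \frac{769129}{289}$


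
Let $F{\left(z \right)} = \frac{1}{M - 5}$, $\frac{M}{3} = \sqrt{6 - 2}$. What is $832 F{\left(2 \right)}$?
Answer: $832$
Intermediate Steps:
$M = 6$ ($M = 3 \sqrt{6 - 2} = 3 \sqrt{4} = 3 \cdot 2 = 6$)
$F{\left(z \right)} = 1$ ($F{\left(z \right)} = \frac{1}{6 - 5} = 1^{-1} = 1$)
$832 F{\left(2 \right)} = 832 \cdot 1 = 832$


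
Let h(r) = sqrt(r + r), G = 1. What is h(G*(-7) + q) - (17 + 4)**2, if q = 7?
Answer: -441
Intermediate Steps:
h(r) = sqrt(2)*sqrt(r) (h(r) = sqrt(2*r) = sqrt(2)*sqrt(r))
h(G*(-7) + q) - (17 + 4)**2 = sqrt(2)*sqrt(1*(-7) + 7) - (17 + 4)**2 = sqrt(2)*sqrt(-7 + 7) - 1*21**2 = sqrt(2)*sqrt(0) - 1*441 = sqrt(2)*0 - 441 = 0 - 441 = -441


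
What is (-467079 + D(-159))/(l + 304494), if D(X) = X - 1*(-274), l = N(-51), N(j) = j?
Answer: -466964/304443 ≈ -1.5338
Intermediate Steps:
l = -51
D(X) = 274 + X (D(X) = X + 274 = 274 + X)
(-467079 + D(-159))/(l + 304494) = (-467079 + (274 - 159))/(-51 + 304494) = (-467079 + 115)/304443 = -466964*1/304443 = -466964/304443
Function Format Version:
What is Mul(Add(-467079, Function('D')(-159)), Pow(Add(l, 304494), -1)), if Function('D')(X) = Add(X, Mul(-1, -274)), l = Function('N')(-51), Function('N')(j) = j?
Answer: Rational(-466964, 304443) ≈ -1.5338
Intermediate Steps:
l = -51
Function('D')(X) = Add(274, X) (Function('D')(X) = Add(X, 274) = Add(274, X))
Mul(Add(-467079, Function('D')(-159)), Pow(Add(l, 304494), -1)) = Mul(Add(-467079, Add(274, -159)), Pow(Add(-51, 304494), -1)) = Mul(Add(-467079, 115), Pow(304443, -1)) = Mul(-466964, Rational(1, 304443)) = Rational(-466964, 304443)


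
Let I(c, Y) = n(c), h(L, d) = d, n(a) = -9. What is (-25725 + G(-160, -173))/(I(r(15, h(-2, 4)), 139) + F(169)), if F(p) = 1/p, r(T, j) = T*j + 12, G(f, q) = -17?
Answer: 2175199/760 ≈ 2862.1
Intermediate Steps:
r(T, j) = 12 + T*j
I(c, Y) = -9
(-25725 + G(-160, -173))/(I(r(15, h(-2, 4)), 139) + F(169)) = (-25725 - 17)/(-9 + 1/169) = -25742/(-9 + 1/169) = -25742/(-1520/169) = -25742*(-169/1520) = 2175199/760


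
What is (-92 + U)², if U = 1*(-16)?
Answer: 11664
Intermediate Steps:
U = -16
(-92 + U)² = (-92 - 16)² = (-108)² = 11664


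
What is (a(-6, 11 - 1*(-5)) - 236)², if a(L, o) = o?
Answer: 48400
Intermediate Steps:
(a(-6, 11 - 1*(-5)) - 236)² = ((11 - 1*(-5)) - 236)² = ((11 + 5) - 236)² = (16 - 236)² = (-220)² = 48400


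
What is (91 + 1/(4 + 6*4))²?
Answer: 6497401/784 ≈ 8287.5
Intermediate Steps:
(91 + 1/(4 + 6*4))² = (91 + 1/(4 + 24))² = (91 + 1/28)² = (2549/28)² = 6497401/784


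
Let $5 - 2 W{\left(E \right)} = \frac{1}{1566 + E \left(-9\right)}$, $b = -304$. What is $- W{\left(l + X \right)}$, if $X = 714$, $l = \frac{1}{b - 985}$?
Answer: $- \frac{15661972}{6264531} \approx -2.5001$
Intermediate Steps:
$l = - \frac{1}{1289}$ ($l = \frac{1}{-304 - 985} = \frac{1}{-1289} = - \frac{1}{1289} \approx -0.0007758$)
$W{\left(E \right)} = \frac{5}{2} - \frac{1}{2 \left(1566 - 9 E\right)}$ ($W{\left(E \right)} = \frac{5}{2} - \frac{1}{2 \left(1566 + E \left(-9\right)\right)} = \frac{5}{2} - \frac{1}{2 \left(1566 - 9 E\right)}$)
$- W{\left(l + X \right)} = - \frac{-7829 + 45 \left(- \frac{1}{1289} + 714\right)}{18 \left(-174 + \left(- \frac{1}{1289} + 714\right)\right)} = - \frac{-7829 + 45 \cdot \frac{920345}{1289}}{18 \left(-174 + \frac{920345}{1289}\right)} = - \frac{-7829 + \frac{41415525}{1289}}{18 \cdot \frac{696059}{1289}} = - \frac{1289 \cdot 31323944}{18 \cdot 696059 \cdot 1289} = \left(-1\right) \frac{15661972}{6264531} = - \frac{15661972}{6264531}$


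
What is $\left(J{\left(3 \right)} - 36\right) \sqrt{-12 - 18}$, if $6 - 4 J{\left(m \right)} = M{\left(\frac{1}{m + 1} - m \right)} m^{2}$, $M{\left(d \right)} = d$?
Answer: $- \frac{453 i \sqrt{30}}{16} \approx - 155.07 i$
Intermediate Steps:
$J{\left(m \right)} = \frac{3}{2} - \frac{m^{2} \left(\frac{1}{1 + m} - m\right)}{4}$ ($J{\left(m \right)} = \frac{3}{2} - \frac{\left(\frac{1}{m + 1} - m\right) m^{2}}{4} = \frac{3}{2} - \frac{\left(\frac{1}{1 + m} - m\right) m^{2}}{4} = \frac{3}{2} - \frac{m^{2} \left(\frac{1}{1 + m} - m\right)}{4}$)
$\left(J{\left(3 \right)} - 36\right) \sqrt{-12 - 18} = \left(\frac{6 + 6 \cdot 3 + 3^{2} \left(-1 + 3 \left(1 + 3\right)\right)}{4 \left(1 + 3\right)} - 36\right) \sqrt{-12 - 18} = \left(\frac{6 + 18 + 9 \left(-1 + 3 \cdot 4\right)}{4 \cdot 4} - 36\right) \sqrt{-30} = \left(\frac{1}{4} \cdot \frac{1}{4} \left(6 + 18 + 9 \left(-1 + 12\right)\right) - 36\right) i \sqrt{30} = \left(\frac{1}{4} \cdot \frac{1}{4} \left(6 + 18 + 9 \cdot 11\right) - 36\right) i \sqrt{30} = \left(\frac{1}{4} \cdot \frac{1}{4} \left(6 + 18 + 99\right) - 36\right) i \sqrt{30} = \left(\frac{1}{4} \cdot \frac{1}{4} \cdot 123 - 36\right) i \sqrt{30} = \left(\frac{123}{16} - 36\right) i \sqrt{30} = - \frac{453 i \sqrt{30}}{16}$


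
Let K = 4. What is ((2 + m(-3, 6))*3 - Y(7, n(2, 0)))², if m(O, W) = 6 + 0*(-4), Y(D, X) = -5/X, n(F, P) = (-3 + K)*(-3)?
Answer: 4489/9 ≈ 498.78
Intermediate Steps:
n(F, P) = -3 (n(F, P) = (-3 + 4)*(-3) = 1*(-3) = -3)
m(O, W) = 6 (m(O, W) = 6 + 0 = 6)
((2 + m(-3, 6))*3 - Y(7, n(2, 0)))² = ((2 + 6)*3 - (-5)/(-3))² = (8*3 - (-5)*(-1)/3)² = (24 - 1*5/3)² = (24 - 5/3)² = (67/3)² = 4489/9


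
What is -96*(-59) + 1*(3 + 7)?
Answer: 5674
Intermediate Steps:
-96*(-59) + 1*(3 + 7) = 5664 + 1*10 = 5664 + 10 = 5674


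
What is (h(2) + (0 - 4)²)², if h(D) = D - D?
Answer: 256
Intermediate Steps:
h(D) = 0
(h(2) + (0 - 4)²)² = (0 + (0 - 4)²)² = (0 + (-4)²)² = (0 + 16)² = 16² = 256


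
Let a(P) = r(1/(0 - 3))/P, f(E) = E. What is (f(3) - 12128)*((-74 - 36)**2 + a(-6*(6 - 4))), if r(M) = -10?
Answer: -880335625/6 ≈ -1.4672e+8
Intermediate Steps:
a(P) = -10/P
(f(3) - 12128)*((-74 - 36)**2 + a(-6*(6 - 4))) = (3 - 12128)*((-74 - 36)**2 - 10*(-1/(6*(6 - 4)))) = -12125*((-110)**2 - 10/((-6*2))) = -12125*(12100 - 10/(-12)) = -12125*(12100 - 10*(-1/12)) = -12125*(12100 + 5/6) = -12125*72605/6 = -880335625/6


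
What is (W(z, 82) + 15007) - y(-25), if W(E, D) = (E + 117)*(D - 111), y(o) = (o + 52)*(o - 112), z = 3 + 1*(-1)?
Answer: 15255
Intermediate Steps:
z = 2 (z = 3 - 1 = 2)
y(o) = (-112 + o)*(52 + o) (y(o) = (52 + o)*(-112 + o) = (-112 + o)*(52 + o))
W(E, D) = (-111 + D)*(117 + E) (W(E, D) = (117 + E)*(-111 + D) = (-111 + D)*(117 + E))
(W(z, 82) + 15007) - y(-25) = ((-12987 - 111*2 + 117*82 + 82*2) + 15007) - (-5824 + (-25)² - 60*(-25)) = ((-12987 - 222 + 9594 + 164) + 15007) - (-5824 + 625 + 1500) = (-3451 + 15007) - 1*(-3699) = 11556 + 3699 = 15255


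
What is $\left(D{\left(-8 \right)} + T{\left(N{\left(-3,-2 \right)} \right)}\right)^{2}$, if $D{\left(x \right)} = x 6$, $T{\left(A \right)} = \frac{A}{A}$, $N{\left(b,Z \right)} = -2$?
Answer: $2209$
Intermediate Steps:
$T{\left(A \right)} = 1$
$D{\left(x \right)} = 6 x$
$\left(D{\left(-8 \right)} + T{\left(N{\left(-3,-2 \right)} \right)}\right)^{2} = \left(6 \left(-8\right) + 1\right)^{2} = \left(-48 + 1\right)^{2} = \left(-47\right)^{2} = 2209$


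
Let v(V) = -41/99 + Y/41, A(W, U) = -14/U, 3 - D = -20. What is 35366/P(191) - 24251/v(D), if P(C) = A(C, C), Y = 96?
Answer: -27110858482/54761 ≈ -4.9508e+5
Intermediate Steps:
D = 23 (D = 3 - 1*(-20) = 3 + 20 = 23)
P(C) = -14/C
v(V) = 7823/4059 (v(V) = -41/99 + 96/41 = 7823/4059)
35366/P(191) - 24251/v(D) = 35366/((-14/191)) - 24251/7823/4059 = 35366/((-14*1/191)) - 24251*4059/7823 = 35366/(-14/191) - 98434809/7823 = 35366*(-191/14) - 98434809/7823 = -3377453/7 - 98434809/7823 = -27110858482/54761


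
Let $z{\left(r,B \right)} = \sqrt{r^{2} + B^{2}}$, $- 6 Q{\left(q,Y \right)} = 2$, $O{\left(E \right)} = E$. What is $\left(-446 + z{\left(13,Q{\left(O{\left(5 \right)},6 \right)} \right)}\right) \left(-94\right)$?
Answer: $41924 - \frac{94 \sqrt{1522}}{3} \approx 40702.0$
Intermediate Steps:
$Q{\left(q,Y \right)} = - \frac{1}{3}$ ($Q{\left(q,Y \right)} = \left(- \frac{1}{6}\right) 2 = - \frac{1}{3}$)
$z{\left(r,B \right)} = \sqrt{B^{2} + r^{2}}$
$\left(-446 + z{\left(13,Q{\left(O{\left(5 \right)},6 \right)} \right)}\right) \left(-94\right) = \left(-446 + \sqrt{\left(- \frac{1}{3}\right)^{2} + 13^{2}}\right) \left(-94\right) = \left(-446 + \sqrt{\frac{1}{9} + 169}\right) \left(-94\right) = \left(-446 + \sqrt{\frac{1522}{9}}\right) \left(-94\right) = \left(-446 + \frac{\sqrt{1522}}{3}\right) \left(-94\right) = 41924 - \frac{94 \sqrt{1522}}{3}$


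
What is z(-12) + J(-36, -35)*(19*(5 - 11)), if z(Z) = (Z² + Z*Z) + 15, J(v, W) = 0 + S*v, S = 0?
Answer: 303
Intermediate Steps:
J(v, W) = 0 (J(v, W) = 0 + 0*v = 0 + 0 = 0)
z(Z) = 15 + 2*Z² (z(Z) = (Z² + Z²) + 15 = 2*Z² + 15 = 15 + 2*Z²)
z(-12) + J(-36, -35)*(19*(5 - 11)) = (15 + 2*(-12)²) + 0*(19*(5 - 11)) = (15 + 2*144) + 0*(19*(-6)) = (15 + 288) + 0*(-114) = 303 + 0 = 303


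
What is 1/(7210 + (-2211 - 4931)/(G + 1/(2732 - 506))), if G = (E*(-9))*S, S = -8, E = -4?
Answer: 641087/4638135362 ≈ 0.00013822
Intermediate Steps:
G = -288 (G = -4*(-9)*(-8) = 36*(-8) = -288)
1/(7210 + (-2211 - 4931)/(G + 1/(2732 - 506))) = 1/(7210 + (-2211 - 4931)/(-288 + 1/(2732 - 506))) = 1/(7210 - 7142/(-288 + 1/2226)) = 1/(7210 - 7142/(-641087/2226)) = 1/(7210 - 7142*(-2226/641087)) = 1/(7210 + 15898092/641087) = 1/(4638135362/641087) = 641087/4638135362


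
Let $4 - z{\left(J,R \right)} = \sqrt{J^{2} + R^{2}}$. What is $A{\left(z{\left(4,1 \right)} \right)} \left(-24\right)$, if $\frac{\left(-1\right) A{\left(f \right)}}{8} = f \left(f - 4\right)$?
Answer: $3264 - 768 \sqrt{17} \approx 97.455$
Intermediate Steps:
$z{\left(J,R \right)} = 4 - \sqrt{J^{2} + R^{2}}$
$A{\left(f \right)} = - 8 f \left(-4 + f\right)$ ($A{\left(f \right)} = - 8 f \left(f - 4\right) = - 8 f \left(-4 + f\right)$)
$A{\left(z{\left(4,1 \right)} \right)} \left(-24\right) = 8 \left(4 - \sqrt{4^{2} + 1^{2}}\right) \left(4 - \left(4 - \sqrt{4^{2} + 1^{2}}\right)\right) \left(-24\right) = 8 \left(4 - \sqrt{16 + 1}\right) \left(4 - \left(4 - \sqrt{16 + 1}\right)\right) \left(-24\right) = 8 \left(4 - \sqrt{17}\right) \left(4 - \left(4 - \sqrt{17}\right)\right) \left(-24\right) = 8 \left(4 - \sqrt{17}\right) \sqrt{17} \left(-24\right) = 8 \sqrt{17} \left(4 - \sqrt{17}\right) \left(-24\right) = - 192 \sqrt{17} \left(4 - \sqrt{17}\right)$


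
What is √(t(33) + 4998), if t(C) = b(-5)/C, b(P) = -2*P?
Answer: 52*√2013/33 ≈ 70.699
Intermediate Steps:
t(C) = 10/C (t(C) = (-2*(-5))/C = 10/C)
√(t(33) + 4998) = √(10/33 + 4998) = √(164944/33) = 52*√2013/33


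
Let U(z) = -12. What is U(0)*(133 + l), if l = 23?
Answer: -1872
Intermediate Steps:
U(0)*(133 + l) = -12*(133 + 23) = -12*156 = -1872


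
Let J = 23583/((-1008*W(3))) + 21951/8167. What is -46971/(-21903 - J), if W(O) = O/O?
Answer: 18413383536/8578208555 ≈ 2.1465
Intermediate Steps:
W(O) = 1
J = -8117893/392016 (J = 23583/((-1008*1)) + 21951/8167 = 23583/(-1008) + 21951*(1/8167) = 23583*(-1/1008) + 21951/8167 = -1123/48 + 21951/8167 = -8117893/392016 ≈ -20.708)
-46971/(-21903 - J) = -46971/(-21903 - 1*(-8117893/392016)) = -46971/(-21903 + 8117893/392016) = -46971/(-8578208555/392016) = -46971*(-392016/8578208555) = 18413383536/8578208555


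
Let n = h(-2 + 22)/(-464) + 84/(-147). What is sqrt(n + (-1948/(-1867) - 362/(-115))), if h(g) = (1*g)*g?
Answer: sqrt(5238724534650705)/43585115 ≈ 1.6606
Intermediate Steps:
h(g) = g**2 (h(g) = g*g = g**2)
n = -291/203 (n = (-2 + 22)**2/(-464) + 84/(-147) = 20**2*(-1/464) + 84*(-1/147) = 400*(-1/464) - 4/7 = -25/29 - 4/7 = -291/203 ≈ -1.4335)
sqrt(n + (-1948/(-1867) - 362/(-115))) = sqrt(-291/203 + (-1948/(-1867) - 362/(-115))) = sqrt(-291/203 + (-1948*(-1/1867) - 362*(-1/115))) = sqrt(-291/203 + (1948/1867 + 362/115)) = sqrt(-291/203 + 899874/214705) = sqrt(120195267/43585115) = sqrt(5238724534650705)/43585115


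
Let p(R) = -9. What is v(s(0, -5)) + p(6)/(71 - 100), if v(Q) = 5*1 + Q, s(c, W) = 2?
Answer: 212/29 ≈ 7.3103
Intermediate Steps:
v(Q) = 5 + Q
v(s(0, -5)) + p(6)/(71 - 100) = (5 + 2) - 9/(71 - 100) = 7 - 9/(-29) = 7 - 9*(-1/29) = 7 + 9/29 = 212/29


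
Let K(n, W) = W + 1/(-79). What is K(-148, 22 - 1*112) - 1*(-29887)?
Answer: 2353962/79 ≈ 29797.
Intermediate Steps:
K(n, W) = -1/79 + W (K(n, W) = W - 1/79 = -1/79 + W)
K(-148, 22 - 1*112) - 1*(-29887) = (-1/79 + (22 - 1*112)) - 1*(-29887) = (-1/79 + (22 - 112)) + 29887 = (-1/79 - 90) + 29887 = -7111/79 + 29887 = 2353962/79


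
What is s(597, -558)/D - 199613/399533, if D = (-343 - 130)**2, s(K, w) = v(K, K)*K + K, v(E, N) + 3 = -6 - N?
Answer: -1561690442/738736517 ≈ -2.1140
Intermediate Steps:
v(E, N) = -9 - N (v(E, N) = -3 + (-6 - N) = -9 - N)
s(K, w) = K + K*(-9 - K) (s(K, w) = (-9 - K)*K + K = K*(-9 - K) + K = K + K*(-9 - K))
D = 223729 (D = (-473)**2 = 223729)
s(597, -558)/D - 199613/399533 = -1*597*(8 + 597)/223729 - 199613/399533 = -1*597*605*(1/223729) - 199613*1/399533 = -361185*1/223729 - 199613/399533 = -2985/1849 - 199613/399533 = -1561690442/738736517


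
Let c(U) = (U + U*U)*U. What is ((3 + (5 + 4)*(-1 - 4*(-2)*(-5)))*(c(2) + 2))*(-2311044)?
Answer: 11841789456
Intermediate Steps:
c(U) = U*(U + U²) (c(U) = (U + U²)*U = U*(U + U²))
((3 + (5 + 4)*(-1 - 4*(-2)*(-5)))*(c(2) + 2))*(-2311044) = ((3 + (5 + 4)*(-1 - 4*(-2)*(-5)))*(2²*(1 + 2) + 2))*(-2311044) = ((3 + 9*(-1 + 8*(-5)))*(4*3 + 2))*(-2311044) = ((3 + 9*(-1 - 40))*(12 + 2))*(-2311044) = ((3 + 9*(-41))*14)*(-2311044) = ((3 - 369)*14)*(-2311044) = -366*14*(-2311044) = -5124*(-2311044) = 11841789456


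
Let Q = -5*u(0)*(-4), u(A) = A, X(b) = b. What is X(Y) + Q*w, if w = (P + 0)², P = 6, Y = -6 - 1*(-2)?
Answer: -4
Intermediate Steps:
Y = -4 (Y = -6 + 2 = -4)
w = 36 (w = (6 + 0)² = 6² = 36)
Q = 0 (Q = -5*0*(-4) = 0*(-4) = 0)
X(Y) + Q*w = -4 + 0*36 = -4 + 0 = -4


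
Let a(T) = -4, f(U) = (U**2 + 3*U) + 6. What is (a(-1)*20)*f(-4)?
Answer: -800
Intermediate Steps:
f(U) = 6 + U**2 + 3*U
(a(-1)*20)*f(-4) = (-4*20)*(6 + (-4)**2 + 3*(-4)) = -80*(6 + 16 - 12) = -80*10 = -800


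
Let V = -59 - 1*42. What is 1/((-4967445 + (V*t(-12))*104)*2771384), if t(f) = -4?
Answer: -1/13650255123736 ≈ -7.3259e-14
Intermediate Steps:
V = -101 (V = -59 - 42 = -101)
1/((-4967445 + (V*t(-12))*104)*2771384) = 1/(-4967445 - 101*(-4)*104*2771384) = (1/2771384)/(-4967445 + 404*104) = (1/2771384)/(-4967445 + 42016) = (1/2771384)/(-4925429) = -1/4925429*1/2771384 = -1/13650255123736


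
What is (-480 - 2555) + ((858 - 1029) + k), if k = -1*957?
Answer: -4163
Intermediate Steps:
k = -957
(-480 - 2555) + ((858 - 1029) + k) = (-480 - 2555) + ((858 - 1029) - 957) = -3035 + (-171 - 957) = -3035 - 1128 = -4163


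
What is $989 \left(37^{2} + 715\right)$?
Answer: $2061076$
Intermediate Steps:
$989 \left(37^{2} + 715\right) = 989 \left(1369 + 715\right) = 989 \cdot 2084 = 2061076$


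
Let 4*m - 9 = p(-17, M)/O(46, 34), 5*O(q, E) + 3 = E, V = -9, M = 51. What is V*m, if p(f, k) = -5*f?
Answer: -1584/31 ≈ -51.097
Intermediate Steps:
O(q, E) = -⅗ + E/5
m = 176/31 (m = 9/4 + ((-5*(-17))/(-⅗ + (⅕)*34))/4 = 9/4 + (85/(-⅗ + 34/5))/4 = 9/4 + (85/(31/5))/4 = 9/4 + (85*(5/31))/4 = 9/4 + (¼)*(425/31) = 9/4 + 425/124 = 176/31 ≈ 5.6774)
V*m = -9*176/31 = -1584/31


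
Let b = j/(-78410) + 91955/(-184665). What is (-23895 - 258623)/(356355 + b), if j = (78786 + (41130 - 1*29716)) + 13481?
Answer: -818148546222540/1031969063759467 ≈ -0.79280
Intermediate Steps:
j = 103681 (j = (78786 + (41130 - 29716)) + 13481 = (78786 + 11414) + 13481 = 90200 + 13481 = 103681)
b = -5271288683/2895916530 (b = 103681/(-78410) + 91955/(-184665) = 103681*(-1/78410) + 91955*(-1/184665) = -103681/78410 - 18391/36933 = -5271288683/2895916530 ≈ -1.8202)
(-23895 - 258623)/(356355 + b) = (-23895 - 258623)/(356355 - 5271288683/2895916530) = -282518/1031969063759467/2895916530 = -282518*2895916530/1031969063759467 = -818148546222540/1031969063759467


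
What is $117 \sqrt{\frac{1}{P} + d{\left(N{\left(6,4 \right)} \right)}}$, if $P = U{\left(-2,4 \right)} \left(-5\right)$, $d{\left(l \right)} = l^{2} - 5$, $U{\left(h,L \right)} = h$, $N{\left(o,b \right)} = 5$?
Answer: $\frac{117 \sqrt{2010}}{10} \approx 524.55$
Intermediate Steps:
$d{\left(l \right)} = -5 + l^{2}$ ($d{\left(l \right)} = l^{2} - 5 = -5 + l^{2}$)
$P = 10$ ($P = \left(-2\right) \left(-5\right) = 10$)
$117 \sqrt{\frac{1}{P} + d{\left(N{\left(6,4 \right)} \right)}} = 117 \sqrt{\frac{1}{10} - \left(5 - 5^{2}\right)} = 117 \sqrt{\frac{1}{10} + \left(-5 + 25\right)} = 117 \sqrt{\frac{1}{10} + 20} = 117 \sqrt{\frac{201}{10}} = 117 \frac{\sqrt{2010}}{10} = \frac{117 \sqrt{2010}}{10}$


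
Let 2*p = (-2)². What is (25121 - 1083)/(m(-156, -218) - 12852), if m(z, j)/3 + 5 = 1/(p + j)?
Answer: -1730736/926425 ≈ -1.8682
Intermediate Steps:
p = 2 (p = (½)*(-2)² = (½)*4 = 2)
m(z, j) = -15 + 3/(2 + j)
(25121 - 1083)/(m(-156, -218) - 12852) = (25121 - 1083)/(3*(-9 - 5*(-218))/(2 - 218) - 12852) = 24038/(3*(-9 + 1090)/(-216) - 12852) = 24038/(3*(-1/216)*1081 - 12852) = 24038/(-1081/72 - 12852) = 24038/(-926425/72) = 24038*(-72/926425) = -1730736/926425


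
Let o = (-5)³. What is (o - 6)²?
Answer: 17161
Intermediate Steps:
o = -125
(o - 6)² = (-125 - 6)² = (-131)² = 17161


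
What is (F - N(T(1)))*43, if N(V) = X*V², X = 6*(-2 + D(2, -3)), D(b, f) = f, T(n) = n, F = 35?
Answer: 2795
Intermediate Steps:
X = -30 (X = 6*(-2 - 3) = 6*(-5) = -30)
N(V) = -30*V²
(F - N(T(1)))*43 = (35 - (-30)*1²)*43 = (35 - (-30))*43 = (35 - 1*(-30))*43 = (35 + 30)*43 = 65*43 = 2795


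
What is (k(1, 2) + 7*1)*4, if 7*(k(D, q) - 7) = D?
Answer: 396/7 ≈ 56.571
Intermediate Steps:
k(D, q) = 7 + D/7
(k(1, 2) + 7*1)*4 = ((7 + (⅐)*1) + 7*1)*4 = ((7 + ⅐) + 7)*4 = (50/7 + 7)*4 = (99/7)*4 = 396/7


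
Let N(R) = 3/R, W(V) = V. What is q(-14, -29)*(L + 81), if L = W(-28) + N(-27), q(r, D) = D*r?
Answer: 193256/9 ≈ 21473.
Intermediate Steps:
L = -253/9 (L = -28 + 3/(-27) = -28 + 3*(-1/27) = -28 - 1/9 = -253/9 ≈ -28.111)
q(-14, -29)*(L + 81) = (-29*(-14))*(-253/9 + 81) = 406*(476/9) = 193256/9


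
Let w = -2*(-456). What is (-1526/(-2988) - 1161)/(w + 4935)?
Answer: -1733771/8735418 ≈ -0.19848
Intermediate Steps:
w = 912
(-1526/(-2988) - 1161)/(w + 4935) = (-1526/(-2988) - 1161)/(912 + 4935) = (-1526*(-1/2988) - 1161)/5847 = (763/1494 - 1161)*(1/5847) = -1733771/1494*1/5847 = -1733771/8735418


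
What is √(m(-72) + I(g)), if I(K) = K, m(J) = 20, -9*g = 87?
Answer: √93/3 ≈ 3.2146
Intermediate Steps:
g = -29/3 (g = -⅑*87 = -29/3 ≈ -9.6667)
√(m(-72) + I(g)) = √(20 - 29/3) = √(31/3) = √93/3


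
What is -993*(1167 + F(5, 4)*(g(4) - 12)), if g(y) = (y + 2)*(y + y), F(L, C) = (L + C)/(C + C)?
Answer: -2398095/2 ≈ -1.1990e+6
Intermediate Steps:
F(L, C) = (C + L)/(2*C) (F(L, C) = (C + L)/((2*C)) = (C + L)*(1/(2*C)) = (C + L)/(2*C))
g(y) = 2*y*(2 + y) (g(y) = (2 + y)*(2*y) = 2*y*(2 + y))
-993*(1167 + F(5, 4)*(g(4) - 12)) = -993*(1167 + ((½)*(4 + 5)/4)*(2*4*(2 + 4) - 12)) = -993*(1167 + ((½)*(¼)*9)*(2*4*6 - 12)) = -993*(1167 + 9*(48 - 12)/8) = -993*(1167 + (9/8)*36) = -993*(1167 + 81/2) = -993*2415/2 = -2398095/2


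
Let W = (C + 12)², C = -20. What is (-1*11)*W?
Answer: -704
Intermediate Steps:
W = 64 (W = (-20 + 12)² = (-8)² = 64)
(-1*11)*W = -1*11*64 = -11*64 = -704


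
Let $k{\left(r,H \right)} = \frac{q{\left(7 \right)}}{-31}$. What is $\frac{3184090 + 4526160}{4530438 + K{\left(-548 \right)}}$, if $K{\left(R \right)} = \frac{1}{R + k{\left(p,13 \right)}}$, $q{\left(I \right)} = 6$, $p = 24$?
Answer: $\frac{131027988500}{76990263341} \approx 1.7019$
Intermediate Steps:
$k{\left(r,H \right)} = - \frac{6}{31}$ ($k{\left(r,H \right)} = \frac{6}{-31} = 6 \left(- \frac{1}{31}\right) = - \frac{6}{31}$)
$K{\left(R \right)} = \frac{1}{- \frac{6}{31} + R}$ ($K{\left(R \right)} = \frac{1}{R - \frac{6}{31}} = \frac{1}{- \frac{6}{31} + R}$)
$\frac{3184090 + 4526160}{4530438 + K{\left(-548 \right)}} = \frac{3184090 + 4526160}{4530438 + \frac{31}{-6 + 31 \left(-548\right)}} = \frac{7710250}{4530438 + \frac{31}{-6 - 16988}} = \frac{7710250}{4530438 + \frac{31}{-16994}} = \frac{7710250}{4530438 + 31 \left(- \frac{1}{16994}\right)} = \frac{7710250}{4530438 - \frac{31}{16994}} = \frac{7710250}{\frac{76990263341}{16994}} = 7710250 \cdot \frac{16994}{76990263341} = \frac{131027988500}{76990263341}$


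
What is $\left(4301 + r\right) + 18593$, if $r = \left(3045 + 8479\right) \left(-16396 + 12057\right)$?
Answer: $-49979742$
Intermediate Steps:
$r = -50002636$ ($r = 11524 \left(-4339\right) = -50002636$)
$\left(4301 + r\right) + 18593 = \left(4301 - 50002636\right) + 18593 = -49998335 + 18593 = -49979742$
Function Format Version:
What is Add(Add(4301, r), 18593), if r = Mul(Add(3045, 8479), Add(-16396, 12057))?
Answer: -49979742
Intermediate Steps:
r = -50002636 (r = Mul(11524, -4339) = -50002636)
Add(Add(4301, r), 18593) = Add(Add(4301, -50002636), 18593) = Add(-49998335, 18593) = -49979742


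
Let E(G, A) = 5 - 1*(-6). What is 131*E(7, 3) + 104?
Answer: 1545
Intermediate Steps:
E(G, A) = 11 (E(G, A) = 5 + 6 = 11)
131*E(7, 3) + 104 = 131*11 + 104 = 1441 + 104 = 1545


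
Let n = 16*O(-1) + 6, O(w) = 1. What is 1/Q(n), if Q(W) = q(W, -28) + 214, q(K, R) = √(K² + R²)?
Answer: 107/22264 - √317/22264 ≈ 0.0040063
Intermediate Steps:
n = 22 (n = 16*1 + 6 = 16 + 6 = 22)
Q(W) = 214 + √(784 + W²) (Q(W) = √(W² + (-28)²) + 214 = √(W² + 784) + 214 = √(784 + W²) + 214 = 214 + √(784 + W²))
1/Q(n) = 1/(214 + √(784 + 22²)) = 1/(214 + √(784 + 484)) = 1/(214 + √1268) = 1/(214 + 2*√317)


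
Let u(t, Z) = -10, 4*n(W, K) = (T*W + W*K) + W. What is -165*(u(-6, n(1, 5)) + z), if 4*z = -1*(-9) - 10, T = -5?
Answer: 6765/4 ≈ 1691.3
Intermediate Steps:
n(W, K) = -W + K*W/4 (n(W, K) = ((-5*W + W*K) + W)/4 = ((-5*W + K*W) + W)/4 = (-4*W + K*W)/4 = -W + K*W/4)
z = -¼ (z = (-1*(-9) - 10)/4 = (9 - 10)/4 = (¼)*(-1) = -¼ ≈ -0.25000)
-165*(u(-6, n(1, 5)) + z) = -165*(-10 - ¼) = -165*(-41/4) = 6765/4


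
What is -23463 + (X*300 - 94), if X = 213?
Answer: 40343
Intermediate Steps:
-23463 + (X*300 - 94) = -23463 + (213*300 - 94) = -23463 + (63900 - 94) = -23463 + 63806 = 40343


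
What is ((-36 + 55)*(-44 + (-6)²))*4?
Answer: -608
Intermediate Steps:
((-36 + 55)*(-44 + (-6)²))*4 = (19*(-44 + 36))*4 = (19*(-8))*4 = -152*4 = -608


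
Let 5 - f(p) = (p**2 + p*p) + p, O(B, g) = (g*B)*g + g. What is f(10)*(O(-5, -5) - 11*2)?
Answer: 31160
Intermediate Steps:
O(B, g) = g + B*g**2 (O(B, g) = (B*g)*g + g = B*g**2 + g = g + B*g**2)
f(p) = 5 - p - 2*p**2 (f(p) = 5 - ((p**2 + p*p) + p) = 5 - ((p**2 + p**2) + p) = 5 - (2*p**2 + p) = 5 - (p + 2*p**2) = 5 + (-p - 2*p**2) = 5 - p - 2*p**2)
f(10)*(O(-5, -5) - 11*2) = (5 - 1*10 - 2*10**2)*(-5*(1 - 5*(-5)) - 11*2) = (5 - 10 - 2*100)*(-5*(1 + 25) - 22) = (5 - 10 - 200)*(-5*26 - 22) = -205*(-130 - 22) = -205*(-152) = 31160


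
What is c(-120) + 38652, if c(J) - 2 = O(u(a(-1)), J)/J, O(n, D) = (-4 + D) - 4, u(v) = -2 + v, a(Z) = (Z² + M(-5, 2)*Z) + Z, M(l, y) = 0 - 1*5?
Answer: 579826/15 ≈ 38655.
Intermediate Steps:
M(l, y) = -5 (M(l, y) = 0 - 5 = -5)
a(Z) = Z² - 4*Z (a(Z) = (Z² - 5*Z) + Z = Z² - 4*Z)
O(n, D) = -8 + D
c(J) = 2 + (-8 + J)/J
c(-120) + 38652 = (3 - 8/(-120)) + 38652 = (3 - 8*(-1/120)) + 38652 = (3 + 1/15) + 38652 = 46/15 + 38652 = 579826/15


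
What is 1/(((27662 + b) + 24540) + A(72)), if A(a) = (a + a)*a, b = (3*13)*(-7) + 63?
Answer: 1/62360 ≈ 1.6036e-5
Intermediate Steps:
b = -210 (b = 39*(-7) + 63 = -273 + 63 = -210)
A(a) = 2*a**2 (A(a) = (2*a)*a = 2*a**2)
1/(((27662 + b) + 24540) + A(72)) = 1/(((27662 - 210) + 24540) + 2*72**2) = 1/((27452 + 24540) + 2*5184) = 1/(51992 + 10368) = 1/62360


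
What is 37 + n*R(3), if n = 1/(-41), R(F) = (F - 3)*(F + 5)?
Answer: 37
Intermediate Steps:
R(F) = (-3 + F)*(5 + F)
n = -1/41 ≈ -0.024390
37 + n*R(3) = 37 - (-15 + 3² + 2*3)/41 = 37 - (-15 + 9 + 6)/41 = 37 - 1/41*0 = 37 + 0 = 37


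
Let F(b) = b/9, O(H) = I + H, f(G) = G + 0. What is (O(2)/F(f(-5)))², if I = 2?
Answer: 1296/25 ≈ 51.840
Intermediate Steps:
f(G) = G
O(H) = 2 + H
F(b) = b/9 (F(b) = b*(⅑) = b/9)
(O(2)/F(f(-5)))² = ((2 + 2)/(((⅑)*(-5))))² = (4/(-5/9))² = (4*(-9/5))² = (-36/5)² = 1296/25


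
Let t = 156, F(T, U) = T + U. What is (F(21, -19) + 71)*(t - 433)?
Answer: -20221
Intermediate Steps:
(F(21, -19) + 71)*(t - 433) = ((21 - 19) + 71)*(156 - 433) = (2 + 71)*(-277) = 73*(-277) = -20221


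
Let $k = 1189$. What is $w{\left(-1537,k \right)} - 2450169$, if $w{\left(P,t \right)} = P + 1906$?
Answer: $-2449800$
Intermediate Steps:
$w{\left(P,t \right)} = 1906 + P$
$w{\left(-1537,k \right)} - 2450169 = \left(1906 - 1537\right) - 2450169 = 369 - 2450169 = -2449800$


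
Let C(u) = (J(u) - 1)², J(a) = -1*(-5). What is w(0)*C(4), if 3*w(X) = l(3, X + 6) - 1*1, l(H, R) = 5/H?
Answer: 32/9 ≈ 3.5556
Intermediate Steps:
J(a) = 5
C(u) = 16 (C(u) = (5 - 1)² = 4² = 16)
w(X) = 2/9 (w(X) = (5/3 - 1*1)/3 = (5*(⅓) - 1)/3 = (5/3 - 1)/3 = (⅓)*(⅔) = 2/9)
w(0)*C(4) = (2/9)*16 = 32/9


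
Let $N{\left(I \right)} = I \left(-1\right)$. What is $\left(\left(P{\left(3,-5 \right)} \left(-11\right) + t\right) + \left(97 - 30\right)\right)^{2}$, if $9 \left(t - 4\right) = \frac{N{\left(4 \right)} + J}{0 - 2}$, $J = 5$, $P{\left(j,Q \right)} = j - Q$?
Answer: $\frac{94249}{324} \approx 290.89$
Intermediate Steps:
$N{\left(I \right)} = - I$
$t = \frac{71}{18}$ ($t = 4 + \frac{\left(\left(-1\right) 4 + 5\right) \frac{1}{0 - 2}}{9} = 4 + \frac{\left(-4 + 5\right) \frac{1}{-2}}{9} = 4 + \frac{1 \left(- \frac{1}{2}\right)}{9} = 4 + \frac{1}{9} \left(- \frac{1}{2}\right) = 4 - \frac{1}{18} = \frac{71}{18} \approx 3.9444$)
$\left(\left(P{\left(3,-5 \right)} \left(-11\right) + t\right) + \left(97 - 30\right)\right)^{2} = \left(\left(\left(3 - -5\right) \left(-11\right) + \frac{71}{18}\right) + \left(97 - 30\right)\right)^{2} = \left(\left(\left(3 + 5\right) \left(-11\right) + \frac{71}{18}\right) + \left(97 - 30\right)\right)^{2} = \left(\left(8 \left(-11\right) + \frac{71}{18}\right) + 67\right)^{2} = \left(\left(-88 + \frac{71}{18}\right) + 67\right)^{2} = \left(- \frac{1513}{18} + 67\right)^{2} = \left(- \frac{307}{18}\right)^{2} = \frac{94249}{324}$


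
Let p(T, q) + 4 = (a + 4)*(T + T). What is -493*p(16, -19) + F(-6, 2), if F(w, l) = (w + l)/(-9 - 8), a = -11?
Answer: 1910872/17 ≈ 1.1240e+5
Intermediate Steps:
p(T, q) = -4 - 14*T (p(T, q) = -4 + (-11 + 4)*(T + T) = -4 - 14*T)
F(w, l) = -l/17 - w/17 (F(w, l) = (l + w)/(-17) = (l + w)*(-1/17) = -l/17 - w/17)
-493*p(16, -19) + F(-6, 2) = -493*(-4 - 14*16) + (-1/17*2 - 1/17*(-6)) = -493*(-4 - 224) + (-2/17 + 6/17) = -493*(-228) + 4/17 = 112404 + 4/17 = 1910872/17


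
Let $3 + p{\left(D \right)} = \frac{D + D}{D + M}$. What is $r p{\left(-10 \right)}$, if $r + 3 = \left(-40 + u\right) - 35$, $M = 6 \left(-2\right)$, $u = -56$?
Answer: $\frac{3082}{11} \approx 280.18$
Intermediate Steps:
$M = -12$
$p{\left(D \right)} = -3 + \frac{2 D}{-12 + D}$ ($p{\left(D \right)} = -3 + \frac{D + D}{D - 12} = -3 + \frac{2 D}{-12 + D}$)
$r = -134$ ($r = -3 - 131 = -134$)
$r p{\left(-10 \right)} = - 134 \frac{36 - -10}{-12 - 10} = - 134 \frac{36 + 10}{-22} = - 134 \left(\left(- \frac{1}{22}\right) 46\right) = \left(-134\right) \left(- \frac{23}{11}\right) = \frac{3082}{11}$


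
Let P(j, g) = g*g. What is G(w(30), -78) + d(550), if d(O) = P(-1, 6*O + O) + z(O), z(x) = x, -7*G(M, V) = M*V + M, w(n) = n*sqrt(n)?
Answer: 14823050 + 330*sqrt(30) ≈ 1.4825e+7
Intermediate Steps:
w(n) = n**(3/2)
P(j, g) = g**2
G(M, V) = -M/7 - M*V/7 (G(M, V) = -(M*V + M)/7 = -(M + M*V)/7 = -M/7 - M*V/7)
d(O) = O + 49*O**2 (d(O) = (6*O + O)**2 + O = (7*O)**2 + O = 49*O**2 + O = O + 49*O**2)
G(w(30), -78) + d(550) = -30**(3/2)*(1 - 78)/7 + 550*(1 + 49*550) = -1/7*30*sqrt(30)*(-77) + 550*(1 + 26950) = 330*sqrt(30) + 550*26951 = 330*sqrt(30) + 14823050 = 14823050 + 330*sqrt(30)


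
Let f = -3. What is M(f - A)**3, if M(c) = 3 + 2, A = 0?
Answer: 125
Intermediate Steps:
M(c) = 5
M(f - A)**3 = 5**3 = 125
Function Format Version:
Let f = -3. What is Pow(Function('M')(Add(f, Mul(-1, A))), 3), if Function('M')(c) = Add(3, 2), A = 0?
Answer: 125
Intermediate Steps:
Function('M')(c) = 5
Pow(Function('M')(Add(f, Mul(-1, A))), 3) = Pow(5, 3) = 125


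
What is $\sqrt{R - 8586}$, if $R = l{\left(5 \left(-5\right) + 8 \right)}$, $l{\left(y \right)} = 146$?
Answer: $2 i \sqrt{2110} \approx 91.87 i$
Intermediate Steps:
$R = 146$
$\sqrt{R - 8586} = \sqrt{146 - 8586} = \sqrt{-8440} = 2 i \sqrt{2110}$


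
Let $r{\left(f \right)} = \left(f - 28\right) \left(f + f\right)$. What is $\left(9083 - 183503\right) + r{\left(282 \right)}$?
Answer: $-31164$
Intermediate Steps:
$r{\left(f \right)} = 2 f \left(-28 + f\right)$ ($r{\left(f \right)} = \left(-28 + f\right) 2 f = 2 f \left(-28 + f\right)$)
$\left(9083 - 183503\right) + r{\left(282 \right)} = \left(9083 - 183503\right) + 2 \cdot 282 \left(-28 + 282\right) = -174420 + 2 \cdot 282 \cdot 254 = -174420 + 143256 = -31164$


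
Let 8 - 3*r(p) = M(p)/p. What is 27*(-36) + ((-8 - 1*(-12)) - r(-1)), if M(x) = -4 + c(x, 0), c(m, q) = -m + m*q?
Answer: -2909/3 ≈ -969.67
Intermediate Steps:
M(x) = -4 - x (M(x) = -4 + x*(-1 + 0) = -4 + x*(-1) = -4 - x)
r(p) = 8/3 - (-4 - p)/(3*p)
27*(-36) + ((-8 - 1*(-12)) - r(-1)) = 27*(-36) + ((-8 - 1*(-12)) - (3 + (4/3)/(-1))) = -972 + ((-8 + 12) - (3 + (4/3)*(-1))) = -972 + (4 - (3 - 4/3)) = -972 + (4 - 1*5/3) = -972 + (4 - 5/3) = -972 + 7/3 = -2909/3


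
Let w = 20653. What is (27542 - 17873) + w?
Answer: 30322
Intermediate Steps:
(27542 - 17873) + w = (27542 - 17873) + 20653 = 9669 + 20653 = 30322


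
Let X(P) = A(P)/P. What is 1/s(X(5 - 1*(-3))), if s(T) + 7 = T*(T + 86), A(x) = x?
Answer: 1/80 ≈ 0.012500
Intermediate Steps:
X(P) = 1 (X(P) = P/P = 1)
s(T) = -7 + T*(86 + T) (s(T) = -7 + T*(T + 86) = -7 + T*(86 + T))
1/s(X(5 - 1*(-3))) = 1/(-7 + 1**2 + 86*1) = 1/(-7 + 1 + 86) = 1/80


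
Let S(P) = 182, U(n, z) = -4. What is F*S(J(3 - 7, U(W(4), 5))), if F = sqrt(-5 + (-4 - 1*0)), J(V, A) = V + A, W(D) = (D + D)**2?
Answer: 546*I ≈ 546.0*I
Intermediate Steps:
W(D) = 4*D**2 (W(D) = (2*D)**2 = 4*D**2)
J(V, A) = A + V
F = 3*I (F = sqrt(-5 + (-4 + 0)) = sqrt(-5 - 4) = sqrt(-9) = 3*I ≈ 3.0*I)
F*S(J(3 - 7, U(W(4), 5))) = (3*I)*182 = 546*I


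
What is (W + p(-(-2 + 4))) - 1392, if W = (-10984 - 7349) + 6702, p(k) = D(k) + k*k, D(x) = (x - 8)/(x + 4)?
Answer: -13024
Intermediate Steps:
D(x) = (-8 + x)/(4 + x)
p(k) = k**2 + (-8 + k)/(4 + k) (p(k) = (-8 + k)/(4 + k) + k*k = (-8 + k)/(4 + k) + k**2 = k**2 + (-8 + k)/(4 + k))
W = -11631 (W = -18333 + 6702 = -11631)
(W + p(-(-2 + 4))) - 1392 = (-11631 + (-8 - (-2 + 4) + (-(-2 + 4))**2*(4 - (-2 + 4)))/(4 - (-2 + 4))) - 1392 = (-11631 + (-8 - 1*2 + (-1*2)**2*(4 - 1*2))/(4 - 1*2)) - 1392 = (-11631 + (-8 - 2 + (-2)**2*(4 - 2))/(4 - 2)) - 1392 = (-11631 + (-8 - 2 + 4*2)/2) - 1392 = (-11631 + (-8 - 2 + 8)/2) - 1392 = (-11631 + (1/2)*(-2)) - 1392 = (-11631 - 1) - 1392 = -11632 - 1392 = -13024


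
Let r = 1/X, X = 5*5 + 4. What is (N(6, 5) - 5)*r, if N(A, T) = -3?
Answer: -8/29 ≈ -0.27586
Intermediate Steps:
X = 29 (X = 25 + 4 = 29)
r = 1/29 ≈ 0.034483
(N(6, 5) - 5)*r = (-3 - 5)*(1/29) = -8*1/29 = -8/29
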